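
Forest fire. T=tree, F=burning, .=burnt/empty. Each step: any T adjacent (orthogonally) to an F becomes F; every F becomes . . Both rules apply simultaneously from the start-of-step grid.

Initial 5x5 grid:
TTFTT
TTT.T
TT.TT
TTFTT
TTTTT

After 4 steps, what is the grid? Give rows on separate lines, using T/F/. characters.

Step 1: 6 trees catch fire, 2 burn out
  TF.FT
  TTF.T
  TT.TT
  TF.FT
  TTFTT
Step 2: 9 trees catch fire, 6 burn out
  F...F
  TF..T
  TF.FT
  F...F
  TF.FT
Step 3: 6 trees catch fire, 9 burn out
  .....
  F...F
  F...F
  .....
  F...F
Step 4: 0 trees catch fire, 6 burn out
  .....
  .....
  .....
  .....
  .....

.....
.....
.....
.....
.....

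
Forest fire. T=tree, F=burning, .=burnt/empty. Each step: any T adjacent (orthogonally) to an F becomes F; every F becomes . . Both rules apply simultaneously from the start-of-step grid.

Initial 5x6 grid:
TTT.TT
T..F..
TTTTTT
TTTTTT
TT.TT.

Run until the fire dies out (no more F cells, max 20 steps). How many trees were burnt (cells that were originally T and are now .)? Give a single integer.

Step 1: +1 fires, +1 burnt (F count now 1)
Step 2: +3 fires, +1 burnt (F count now 3)
Step 3: +5 fires, +3 burnt (F count now 5)
Step 4: +4 fires, +5 burnt (F count now 4)
Step 5: +3 fires, +4 burnt (F count now 3)
Step 6: +2 fires, +3 burnt (F count now 2)
Step 7: +1 fires, +2 burnt (F count now 1)
Step 8: +1 fires, +1 burnt (F count now 1)
Step 9: +0 fires, +1 burnt (F count now 0)
Fire out after step 9
Initially T: 22, now '.': 28
Total burnt (originally-T cells now '.'): 20

Answer: 20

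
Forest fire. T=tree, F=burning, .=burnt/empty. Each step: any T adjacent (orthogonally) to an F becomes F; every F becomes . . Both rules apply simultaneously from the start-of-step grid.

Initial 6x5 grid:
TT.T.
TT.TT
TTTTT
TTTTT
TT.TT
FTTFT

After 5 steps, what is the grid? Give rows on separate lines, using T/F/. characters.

Step 1: 5 trees catch fire, 2 burn out
  TT.T.
  TT.TT
  TTTTT
  TTTTT
  FT.FT
  .FF.F
Step 2: 4 trees catch fire, 5 burn out
  TT.T.
  TT.TT
  TTTTT
  FTTFT
  .F..F
  .....
Step 3: 5 trees catch fire, 4 burn out
  TT.T.
  TT.TT
  FTTFT
  .FF.F
  .....
  .....
Step 4: 5 trees catch fire, 5 burn out
  TT.T.
  FT.FT
  .FF.F
  .....
  .....
  .....
Step 5: 4 trees catch fire, 5 burn out
  FT.F.
  .F..F
  .....
  .....
  .....
  .....

FT.F.
.F..F
.....
.....
.....
.....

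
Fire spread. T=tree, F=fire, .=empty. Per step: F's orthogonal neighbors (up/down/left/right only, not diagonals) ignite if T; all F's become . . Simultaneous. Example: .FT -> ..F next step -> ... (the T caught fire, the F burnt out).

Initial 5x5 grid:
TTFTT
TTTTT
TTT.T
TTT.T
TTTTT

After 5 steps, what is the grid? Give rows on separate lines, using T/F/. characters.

Step 1: 3 trees catch fire, 1 burn out
  TF.FT
  TTFTT
  TTT.T
  TTT.T
  TTTTT
Step 2: 5 trees catch fire, 3 burn out
  F...F
  TF.FT
  TTF.T
  TTT.T
  TTTTT
Step 3: 4 trees catch fire, 5 burn out
  .....
  F...F
  TF..T
  TTF.T
  TTTTT
Step 4: 4 trees catch fire, 4 burn out
  .....
  .....
  F...F
  TF..T
  TTFTT
Step 5: 4 trees catch fire, 4 burn out
  .....
  .....
  .....
  F...F
  TF.FT

.....
.....
.....
F...F
TF.FT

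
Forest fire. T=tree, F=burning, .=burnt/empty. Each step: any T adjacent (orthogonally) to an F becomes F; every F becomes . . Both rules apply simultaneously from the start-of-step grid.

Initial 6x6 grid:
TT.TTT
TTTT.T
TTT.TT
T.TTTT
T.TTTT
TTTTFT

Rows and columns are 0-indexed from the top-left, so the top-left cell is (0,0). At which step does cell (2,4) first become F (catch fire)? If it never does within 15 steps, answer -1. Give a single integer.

Step 1: cell (2,4)='T' (+3 fires, +1 burnt)
Step 2: cell (2,4)='T' (+4 fires, +3 burnt)
Step 3: cell (2,4)='F' (+5 fires, +4 burnt)
  -> target ignites at step 3
Step 4: cell (2,4)='.' (+3 fires, +5 burnt)
Step 5: cell (2,4)='.' (+3 fires, +3 burnt)
Step 6: cell (2,4)='.' (+4 fires, +3 burnt)
Step 7: cell (2,4)='.' (+4 fires, +4 burnt)
Step 8: cell (2,4)='.' (+3 fires, +4 burnt)
Step 9: cell (2,4)='.' (+1 fires, +3 burnt)
Step 10: cell (2,4)='.' (+0 fires, +1 burnt)
  fire out at step 10

3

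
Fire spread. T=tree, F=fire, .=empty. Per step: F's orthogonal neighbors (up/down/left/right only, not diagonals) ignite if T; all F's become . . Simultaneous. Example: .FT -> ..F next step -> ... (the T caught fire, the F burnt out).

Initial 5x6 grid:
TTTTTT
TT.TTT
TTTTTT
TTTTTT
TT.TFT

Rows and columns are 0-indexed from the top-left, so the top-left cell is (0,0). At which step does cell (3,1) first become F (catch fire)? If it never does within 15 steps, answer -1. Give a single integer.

Step 1: cell (3,1)='T' (+3 fires, +1 burnt)
Step 2: cell (3,1)='T' (+3 fires, +3 burnt)
Step 3: cell (3,1)='T' (+4 fires, +3 burnt)
Step 4: cell (3,1)='F' (+5 fires, +4 burnt)
  -> target ignites at step 4
Step 5: cell (3,1)='.' (+5 fires, +5 burnt)
Step 6: cell (3,1)='.' (+4 fires, +5 burnt)
Step 7: cell (3,1)='.' (+2 fires, +4 burnt)
Step 8: cell (3,1)='.' (+1 fires, +2 burnt)
Step 9: cell (3,1)='.' (+0 fires, +1 burnt)
  fire out at step 9

4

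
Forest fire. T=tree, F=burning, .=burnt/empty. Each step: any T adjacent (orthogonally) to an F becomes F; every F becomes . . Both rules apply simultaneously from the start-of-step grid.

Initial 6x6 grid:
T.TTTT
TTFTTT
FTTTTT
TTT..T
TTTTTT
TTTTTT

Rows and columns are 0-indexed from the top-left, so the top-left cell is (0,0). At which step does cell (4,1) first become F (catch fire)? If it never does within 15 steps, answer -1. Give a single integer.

Step 1: cell (4,1)='T' (+7 fires, +2 burnt)
Step 2: cell (4,1)='T' (+7 fires, +7 burnt)
Step 3: cell (4,1)='F' (+6 fires, +7 burnt)
  -> target ignites at step 3
Step 4: cell (4,1)='.' (+5 fires, +6 burnt)
Step 5: cell (4,1)='.' (+3 fires, +5 burnt)
Step 6: cell (4,1)='.' (+2 fires, +3 burnt)
Step 7: cell (4,1)='.' (+1 fires, +2 burnt)
Step 8: cell (4,1)='.' (+0 fires, +1 burnt)
  fire out at step 8

3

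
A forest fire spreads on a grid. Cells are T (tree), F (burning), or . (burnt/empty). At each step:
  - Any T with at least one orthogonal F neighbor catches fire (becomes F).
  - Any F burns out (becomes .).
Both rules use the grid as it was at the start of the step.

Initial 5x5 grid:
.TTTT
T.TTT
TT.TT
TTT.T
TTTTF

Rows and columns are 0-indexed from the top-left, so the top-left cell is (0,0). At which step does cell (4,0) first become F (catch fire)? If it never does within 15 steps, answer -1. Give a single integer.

Step 1: cell (4,0)='T' (+2 fires, +1 burnt)
Step 2: cell (4,0)='T' (+2 fires, +2 burnt)
Step 3: cell (4,0)='T' (+4 fires, +2 burnt)
Step 4: cell (4,0)='F' (+4 fires, +4 burnt)
  -> target ignites at step 4
Step 5: cell (4,0)='.' (+4 fires, +4 burnt)
Step 6: cell (4,0)='.' (+2 fires, +4 burnt)
Step 7: cell (4,0)='.' (+2 fires, +2 burnt)
Step 8: cell (4,0)='.' (+0 fires, +2 burnt)
  fire out at step 8

4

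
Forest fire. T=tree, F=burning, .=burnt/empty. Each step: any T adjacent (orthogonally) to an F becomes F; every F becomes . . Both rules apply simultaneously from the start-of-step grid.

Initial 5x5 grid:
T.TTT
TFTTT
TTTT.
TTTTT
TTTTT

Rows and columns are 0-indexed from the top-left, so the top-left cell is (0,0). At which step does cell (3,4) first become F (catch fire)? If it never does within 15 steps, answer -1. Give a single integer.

Step 1: cell (3,4)='T' (+3 fires, +1 burnt)
Step 2: cell (3,4)='T' (+6 fires, +3 burnt)
Step 3: cell (3,4)='T' (+6 fires, +6 burnt)
Step 4: cell (3,4)='T' (+4 fires, +6 burnt)
Step 5: cell (3,4)='F' (+2 fires, +4 burnt)
  -> target ignites at step 5
Step 6: cell (3,4)='.' (+1 fires, +2 burnt)
Step 7: cell (3,4)='.' (+0 fires, +1 burnt)
  fire out at step 7

5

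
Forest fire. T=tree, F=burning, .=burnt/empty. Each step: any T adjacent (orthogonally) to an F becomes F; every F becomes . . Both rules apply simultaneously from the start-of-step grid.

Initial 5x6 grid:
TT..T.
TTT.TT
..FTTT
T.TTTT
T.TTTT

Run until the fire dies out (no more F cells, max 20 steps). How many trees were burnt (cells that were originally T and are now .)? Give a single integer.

Step 1: +3 fires, +1 burnt (F count now 3)
Step 2: +4 fires, +3 burnt (F count now 4)
Step 3: +6 fires, +4 burnt (F count now 6)
Step 4: +5 fires, +6 burnt (F count now 5)
Step 5: +1 fires, +5 burnt (F count now 1)
Step 6: +0 fires, +1 burnt (F count now 0)
Fire out after step 6
Initially T: 21, now '.': 28
Total burnt (originally-T cells now '.'): 19

Answer: 19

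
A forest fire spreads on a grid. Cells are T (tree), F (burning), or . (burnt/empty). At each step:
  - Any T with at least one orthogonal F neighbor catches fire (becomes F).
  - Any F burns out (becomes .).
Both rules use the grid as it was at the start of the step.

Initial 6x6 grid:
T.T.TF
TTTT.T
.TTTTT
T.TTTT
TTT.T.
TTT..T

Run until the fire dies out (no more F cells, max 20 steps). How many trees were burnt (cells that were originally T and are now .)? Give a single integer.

Answer: 25

Derivation:
Step 1: +2 fires, +1 burnt (F count now 2)
Step 2: +1 fires, +2 burnt (F count now 1)
Step 3: +2 fires, +1 burnt (F count now 2)
Step 4: +2 fires, +2 burnt (F count now 2)
Step 5: +4 fires, +2 burnt (F count now 4)
Step 6: +3 fires, +4 burnt (F count now 3)
Step 7: +3 fires, +3 burnt (F count now 3)
Step 8: +3 fires, +3 burnt (F count now 3)
Step 9: +3 fires, +3 burnt (F count now 3)
Step 10: +2 fires, +3 burnt (F count now 2)
Step 11: +0 fires, +2 burnt (F count now 0)
Fire out after step 11
Initially T: 26, now '.': 35
Total burnt (originally-T cells now '.'): 25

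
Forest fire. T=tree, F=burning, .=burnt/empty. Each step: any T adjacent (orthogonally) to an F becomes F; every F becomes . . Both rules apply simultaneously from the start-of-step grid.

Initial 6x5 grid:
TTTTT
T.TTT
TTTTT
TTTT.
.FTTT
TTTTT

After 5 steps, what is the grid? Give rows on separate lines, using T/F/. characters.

Step 1: 3 trees catch fire, 1 burn out
  TTTTT
  T.TTT
  TTTTT
  TFTT.
  ..FTT
  TFTTT
Step 2: 6 trees catch fire, 3 burn out
  TTTTT
  T.TTT
  TFTTT
  F.FT.
  ...FT
  F.FTT
Step 3: 5 trees catch fire, 6 burn out
  TTTTT
  T.TTT
  F.FTT
  ...F.
  ....F
  ...FT
Step 4: 4 trees catch fire, 5 burn out
  TTTTT
  F.FTT
  ...FT
  .....
  .....
  ....F
Step 5: 4 trees catch fire, 4 burn out
  FTFTT
  ...FT
  ....F
  .....
  .....
  .....

FTFTT
...FT
....F
.....
.....
.....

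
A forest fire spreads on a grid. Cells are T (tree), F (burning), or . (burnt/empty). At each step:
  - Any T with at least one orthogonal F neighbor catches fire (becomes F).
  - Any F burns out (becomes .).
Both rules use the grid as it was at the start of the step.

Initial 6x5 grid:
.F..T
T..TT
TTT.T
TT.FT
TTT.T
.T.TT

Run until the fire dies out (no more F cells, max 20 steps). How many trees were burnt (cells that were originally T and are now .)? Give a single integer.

Step 1: +1 fires, +2 burnt (F count now 1)
Step 2: +2 fires, +1 burnt (F count now 2)
Step 3: +2 fires, +2 burnt (F count now 2)
Step 4: +3 fires, +2 burnt (F count now 3)
Step 5: +0 fires, +3 burnt (F count now 0)
Fire out after step 5
Initially T: 18, now '.': 20
Total burnt (originally-T cells now '.'): 8

Answer: 8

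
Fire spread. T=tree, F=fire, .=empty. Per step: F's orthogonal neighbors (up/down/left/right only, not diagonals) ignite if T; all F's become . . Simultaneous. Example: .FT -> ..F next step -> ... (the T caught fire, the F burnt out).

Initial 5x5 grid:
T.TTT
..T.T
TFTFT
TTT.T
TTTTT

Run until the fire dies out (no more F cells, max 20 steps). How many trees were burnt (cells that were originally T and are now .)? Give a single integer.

Step 1: +4 fires, +2 burnt (F count now 4)
Step 2: +6 fires, +4 burnt (F count now 6)
Step 3: +5 fires, +6 burnt (F count now 5)
Step 4: +2 fires, +5 burnt (F count now 2)
Step 5: +0 fires, +2 burnt (F count now 0)
Fire out after step 5
Initially T: 18, now '.': 24
Total burnt (originally-T cells now '.'): 17

Answer: 17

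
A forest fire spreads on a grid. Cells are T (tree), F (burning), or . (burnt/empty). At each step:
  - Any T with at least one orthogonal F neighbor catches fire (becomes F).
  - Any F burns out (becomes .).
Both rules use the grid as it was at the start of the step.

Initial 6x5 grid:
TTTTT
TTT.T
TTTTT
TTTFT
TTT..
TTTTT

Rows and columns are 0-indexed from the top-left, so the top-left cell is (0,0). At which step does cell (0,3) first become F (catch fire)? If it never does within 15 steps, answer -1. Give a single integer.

Step 1: cell (0,3)='T' (+3 fires, +1 burnt)
Step 2: cell (0,3)='T' (+4 fires, +3 burnt)
Step 3: cell (0,3)='T' (+6 fires, +4 burnt)
Step 4: cell (0,3)='T' (+7 fires, +6 burnt)
Step 5: cell (0,3)='F' (+5 fires, +7 burnt)
  -> target ignites at step 5
Step 6: cell (0,3)='.' (+1 fires, +5 burnt)
Step 7: cell (0,3)='.' (+0 fires, +1 burnt)
  fire out at step 7

5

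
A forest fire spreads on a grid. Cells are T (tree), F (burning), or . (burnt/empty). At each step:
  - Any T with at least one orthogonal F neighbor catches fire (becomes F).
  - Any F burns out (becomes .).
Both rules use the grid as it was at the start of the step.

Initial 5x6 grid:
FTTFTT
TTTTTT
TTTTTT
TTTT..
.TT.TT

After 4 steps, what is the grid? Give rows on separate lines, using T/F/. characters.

Step 1: 5 trees catch fire, 2 burn out
  .FF.FT
  FTTFTT
  TTTTTT
  TTTT..
  .TT.TT
Step 2: 6 trees catch fire, 5 burn out
  .....F
  .FF.FT
  FTTFTT
  TTTT..
  .TT.TT
Step 3: 6 trees catch fire, 6 burn out
  ......
  .....F
  .FF.FT
  FTTF..
  .TT.TT
Step 4: 3 trees catch fire, 6 burn out
  ......
  ......
  .....F
  .FF...
  .TT.TT

......
......
.....F
.FF...
.TT.TT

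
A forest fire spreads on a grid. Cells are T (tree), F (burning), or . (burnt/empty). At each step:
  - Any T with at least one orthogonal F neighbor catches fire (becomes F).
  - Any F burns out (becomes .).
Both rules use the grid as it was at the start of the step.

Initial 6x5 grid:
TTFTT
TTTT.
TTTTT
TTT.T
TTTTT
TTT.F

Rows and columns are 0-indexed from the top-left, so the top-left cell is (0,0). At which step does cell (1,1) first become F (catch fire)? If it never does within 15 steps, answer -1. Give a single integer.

Step 1: cell (1,1)='T' (+4 fires, +2 burnt)
Step 2: cell (1,1)='F' (+7 fires, +4 burnt)
  -> target ignites at step 2
Step 3: cell (1,1)='.' (+6 fires, +7 burnt)
Step 4: cell (1,1)='.' (+4 fires, +6 burnt)
Step 5: cell (1,1)='.' (+3 fires, +4 burnt)
Step 6: cell (1,1)='.' (+1 fires, +3 burnt)
Step 7: cell (1,1)='.' (+0 fires, +1 burnt)
  fire out at step 7

2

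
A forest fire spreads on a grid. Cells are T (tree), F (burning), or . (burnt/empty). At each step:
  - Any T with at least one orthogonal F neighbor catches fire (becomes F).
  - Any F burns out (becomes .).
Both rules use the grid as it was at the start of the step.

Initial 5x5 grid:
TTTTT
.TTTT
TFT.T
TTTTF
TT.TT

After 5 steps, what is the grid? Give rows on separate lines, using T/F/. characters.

Step 1: 7 trees catch fire, 2 burn out
  TTTTT
  .FTTT
  F.F.F
  TFTF.
  TT.TF
Step 2: 7 trees catch fire, 7 burn out
  TFTTT
  ..FTF
  .....
  F.F..
  TF.F.
Step 3: 5 trees catch fire, 7 burn out
  F.FTF
  ...F.
  .....
  .....
  F....
Step 4: 1 trees catch fire, 5 burn out
  ...F.
  .....
  .....
  .....
  .....
Step 5: 0 trees catch fire, 1 burn out
  .....
  .....
  .....
  .....
  .....

.....
.....
.....
.....
.....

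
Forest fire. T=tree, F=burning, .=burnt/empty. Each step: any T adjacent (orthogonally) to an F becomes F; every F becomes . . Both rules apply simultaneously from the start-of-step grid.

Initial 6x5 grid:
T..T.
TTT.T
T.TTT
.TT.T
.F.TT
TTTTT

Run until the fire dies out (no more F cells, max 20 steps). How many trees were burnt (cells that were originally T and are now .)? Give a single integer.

Answer: 19

Derivation:
Step 1: +2 fires, +1 burnt (F count now 2)
Step 2: +3 fires, +2 burnt (F count now 3)
Step 3: +2 fires, +3 burnt (F count now 2)
Step 4: +4 fires, +2 burnt (F count now 4)
Step 5: +3 fires, +4 burnt (F count now 3)
Step 6: +3 fires, +3 burnt (F count now 3)
Step 7: +2 fires, +3 burnt (F count now 2)
Step 8: +0 fires, +2 burnt (F count now 0)
Fire out after step 8
Initially T: 20, now '.': 29
Total burnt (originally-T cells now '.'): 19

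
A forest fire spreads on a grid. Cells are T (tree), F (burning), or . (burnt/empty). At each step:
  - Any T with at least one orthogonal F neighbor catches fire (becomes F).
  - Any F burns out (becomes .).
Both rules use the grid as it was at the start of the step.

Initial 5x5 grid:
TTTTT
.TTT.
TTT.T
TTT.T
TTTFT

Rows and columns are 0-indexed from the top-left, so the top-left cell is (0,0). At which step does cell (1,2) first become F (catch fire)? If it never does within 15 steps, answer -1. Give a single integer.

Step 1: cell (1,2)='T' (+2 fires, +1 burnt)
Step 2: cell (1,2)='T' (+3 fires, +2 burnt)
Step 3: cell (1,2)='T' (+4 fires, +3 burnt)
Step 4: cell (1,2)='F' (+3 fires, +4 burnt)
  -> target ignites at step 4
Step 5: cell (1,2)='.' (+4 fires, +3 burnt)
Step 6: cell (1,2)='.' (+2 fires, +4 burnt)
Step 7: cell (1,2)='.' (+2 fires, +2 burnt)
Step 8: cell (1,2)='.' (+0 fires, +2 burnt)
  fire out at step 8

4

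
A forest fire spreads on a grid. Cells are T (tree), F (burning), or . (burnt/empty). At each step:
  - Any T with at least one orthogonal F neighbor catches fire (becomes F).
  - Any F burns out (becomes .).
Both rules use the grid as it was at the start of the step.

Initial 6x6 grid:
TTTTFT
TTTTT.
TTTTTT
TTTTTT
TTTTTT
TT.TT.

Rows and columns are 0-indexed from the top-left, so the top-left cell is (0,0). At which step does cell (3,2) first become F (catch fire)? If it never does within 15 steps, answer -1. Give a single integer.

Step 1: cell (3,2)='T' (+3 fires, +1 burnt)
Step 2: cell (3,2)='T' (+3 fires, +3 burnt)
Step 3: cell (3,2)='T' (+5 fires, +3 burnt)
Step 4: cell (3,2)='T' (+6 fires, +5 burnt)
Step 5: cell (3,2)='F' (+6 fires, +6 burnt)
  -> target ignites at step 5
Step 6: cell (3,2)='.' (+4 fires, +6 burnt)
Step 7: cell (3,2)='.' (+2 fires, +4 burnt)
Step 8: cell (3,2)='.' (+2 fires, +2 burnt)
Step 9: cell (3,2)='.' (+1 fires, +2 burnt)
Step 10: cell (3,2)='.' (+0 fires, +1 burnt)
  fire out at step 10

5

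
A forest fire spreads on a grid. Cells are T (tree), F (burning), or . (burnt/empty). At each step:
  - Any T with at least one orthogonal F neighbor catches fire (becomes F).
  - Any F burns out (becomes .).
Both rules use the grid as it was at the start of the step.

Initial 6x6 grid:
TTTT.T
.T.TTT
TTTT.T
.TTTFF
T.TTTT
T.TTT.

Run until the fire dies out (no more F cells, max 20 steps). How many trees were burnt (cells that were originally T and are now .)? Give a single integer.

Answer: 24

Derivation:
Step 1: +4 fires, +2 burnt (F count now 4)
Step 2: +5 fires, +4 burnt (F count now 5)
Step 3: +7 fires, +5 burnt (F count now 7)
Step 4: +3 fires, +7 burnt (F count now 3)
Step 5: +3 fires, +3 burnt (F count now 3)
Step 6: +1 fires, +3 burnt (F count now 1)
Step 7: +1 fires, +1 burnt (F count now 1)
Step 8: +0 fires, +1 burnt (F count now 0)
Fire out after step 8
Initially T: 26, now '.': 34
Total burnt (originally-T cells now '.'): 24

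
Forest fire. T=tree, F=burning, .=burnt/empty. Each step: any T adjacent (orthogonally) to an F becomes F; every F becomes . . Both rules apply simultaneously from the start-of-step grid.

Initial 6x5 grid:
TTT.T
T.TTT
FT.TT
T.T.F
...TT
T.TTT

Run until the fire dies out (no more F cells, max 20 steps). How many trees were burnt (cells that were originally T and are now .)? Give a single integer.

Step 1: +5 fires, +2 burnt (F count now 5)
Step 2: +5 fires, +5 burnt (F count now 5)
Step 3: +4 fires, +5 burnt (F count now 4)
Step 4: +3 fires, +4 burnt (F count now 3)
Step 5: +0 fires, +3 burnt (F count now 0)
Fire out after step 5
Initially T: 19, now '.': 28
Total burnt (originally-T cells now '.'): 17

Answer: 17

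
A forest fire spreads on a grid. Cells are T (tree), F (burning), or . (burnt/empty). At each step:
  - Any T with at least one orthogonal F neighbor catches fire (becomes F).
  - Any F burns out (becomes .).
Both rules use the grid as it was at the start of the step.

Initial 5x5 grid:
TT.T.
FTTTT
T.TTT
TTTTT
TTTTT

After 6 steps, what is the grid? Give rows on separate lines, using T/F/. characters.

Step 1: 3 trees catch fire, 1 burn out
  FT.T.
  .FTTT
  F.TTT
  TTTTT
  TTTTT
Step 2: 3 trees catch fire, 3 burn out
  .F.T.
  ..FTT
  ..TTT
  FTTTT
  TTTTT
Step 3: 4 trees catch fire, 3 burn out
  ...T.
  ...FT
  ..FTT
  .FTTT
  FTTTT
Step 4: 5 trees catch fire, 4 burn out
  ...F.
  ....F
  ...FT
  ..FTT
  .FTTT
Step 5: 3 trees catch fire, 5 burn out
  .....
  .....
  ....F
  ...FT
  ..FTT
Step 6: 2 trees catch fire, 3 burn out
  .....
  .....
  .....
  ....F
  ...FT

.....
.....
.....
....F
...FT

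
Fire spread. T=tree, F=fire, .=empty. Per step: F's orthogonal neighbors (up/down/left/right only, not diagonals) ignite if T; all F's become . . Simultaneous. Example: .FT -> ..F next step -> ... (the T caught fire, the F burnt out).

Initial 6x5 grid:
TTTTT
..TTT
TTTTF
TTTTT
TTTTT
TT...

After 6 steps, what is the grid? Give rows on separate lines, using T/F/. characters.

Step 1: 3 trees catch fire, 1 burn out
  TTTTT
  ..TTF
  TTTF.
  TTTTF
  TTTTT
  TT...
Step 2: 5 trees catch fire, 3 burn out
  TTTTF
  ..TF.
  TTF..
  TTTF.
  TTTTF
  TT...
Step 3: 5 trees catch fire, 5 burn out
  TTTF.
  ..F..
  TF...
  TTF..
  TTTF.
  TT...
Step 4: 4 trees catch fire, 5 burn out
  TTF..
  .....
  F....
  TF...
  TTF..
  TT...
Step 5: 3 trees catch fire, 4 burn out
  TF...
  .....
  .....
  F....
  TF...
  TT...
Step 6: 3 trees catch fire, 3 burn out
  F....
  .....
  .....
  .....
  F....
  TF...

F....
.....
.....
.....
F....
TF...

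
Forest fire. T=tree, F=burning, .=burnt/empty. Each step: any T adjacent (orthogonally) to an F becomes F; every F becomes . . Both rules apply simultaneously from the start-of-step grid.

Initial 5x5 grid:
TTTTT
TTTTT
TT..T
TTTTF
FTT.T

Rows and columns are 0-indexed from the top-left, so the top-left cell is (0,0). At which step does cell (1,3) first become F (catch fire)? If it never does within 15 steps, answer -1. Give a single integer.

Step 1: cell (1,3)='T' (+5 fires, +2 burnt)
Step 2: cell (1,3)='T' (+5 fires, +5 burnt)
Step 3: cell (1,3)='F' (+4 fires, +5 burnt)
  -> target ignites at step 3
Step 4: cell (1,3)='.' (+4 fires, +4 burnt)
Step 5: cell (1,3)='.' (+2 fires, +4 burnt)
Step 6: cell (1,3)='.' (+0 fires, +2 burnt)
  fire out at step 6

3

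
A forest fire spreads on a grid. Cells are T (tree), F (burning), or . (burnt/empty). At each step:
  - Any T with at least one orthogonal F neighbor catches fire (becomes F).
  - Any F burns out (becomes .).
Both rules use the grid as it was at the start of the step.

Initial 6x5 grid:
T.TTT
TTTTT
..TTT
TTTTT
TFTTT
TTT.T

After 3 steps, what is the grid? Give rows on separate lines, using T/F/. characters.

Step 1: 4 trees catch fire, 1 burn out
  T.TTT
  TTTTT
  ..TTT
  TFTTT
  F.FTT
  TFT.T
Step 2: 5 trees catch fire, 4 burn out
  T.TTT
  TTTTT
  ..TTT
  F.FTT
  ...FT
  F.F.T
Step 3: 3 trees catch fire, 5 burn out
  T.TTT
  TTTTT
  ..FTT
  ...FT
  ....F
  ....T

T.TTT
TTTTT
..FTT
...FT
....F
....T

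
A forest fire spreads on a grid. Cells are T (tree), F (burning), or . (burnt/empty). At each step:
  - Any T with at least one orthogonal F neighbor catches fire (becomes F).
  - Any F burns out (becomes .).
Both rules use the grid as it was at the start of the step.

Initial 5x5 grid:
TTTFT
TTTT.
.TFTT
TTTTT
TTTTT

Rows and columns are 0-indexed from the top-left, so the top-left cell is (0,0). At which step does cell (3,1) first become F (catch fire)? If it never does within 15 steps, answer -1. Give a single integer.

Step 1: cell (3,1)='T' (+7 fires, +2 burnt)
Step 2: cell (3,1)='F' (+6 fires, +7 burnt)
  -> target ignites at step 2
Step 3: cell (3,1)='.' (+6 fires, +6 burnt)
Step 4: cell (3,1)='.' (+2 fires, +6 burnt)
Step 5: cell (3,1)='.' (+0 fires, +2 burnt)
  fire out at step 5

2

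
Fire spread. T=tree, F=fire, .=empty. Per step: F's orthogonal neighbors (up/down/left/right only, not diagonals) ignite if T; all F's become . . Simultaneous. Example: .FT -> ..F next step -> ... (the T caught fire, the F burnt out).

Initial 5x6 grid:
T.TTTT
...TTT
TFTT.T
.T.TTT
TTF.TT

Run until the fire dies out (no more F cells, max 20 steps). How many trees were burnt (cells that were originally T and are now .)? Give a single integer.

Answer: 19

Derivation:
Step 1: +4 fires, +2 burnt (F count now 4)
Step 2: +2 fires, +4 burnt (F count now 2)
Step 3: +2 fires, +2 burnt (F count now 2)
Step 4: +3 fires, +2 burnt (F count now 3)
Step 5: +5 fires, +3 burnt (F count now 5)
Step 6: +3 fires, +5 burnt (F count now 3)
Step 7: +0 fires, +3 burnt (F count now 0)
Fire out after step 7
Initially T: 20, now '.': 29
Total burnt (originally-T cells now '.'): 19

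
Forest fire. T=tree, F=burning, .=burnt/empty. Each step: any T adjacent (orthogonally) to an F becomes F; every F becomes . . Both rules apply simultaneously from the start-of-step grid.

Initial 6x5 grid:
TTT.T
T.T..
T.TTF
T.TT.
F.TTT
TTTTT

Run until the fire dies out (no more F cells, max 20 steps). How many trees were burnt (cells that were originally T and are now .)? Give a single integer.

Answer: 19

Derivation:
Step 1: +3 fires, +2 burnt (F count now 3)
Step 2: +4 fires, +3 burnt (F count now 4)
Step 3: +5 fires, +4 burnt (F count now 5)
Step 4: +5 fires, +5 burnt (F count now 5)
Step 5: +2 fires, +5 burnt (F count now 2)
Step 6: +0 fires, +2 burnt (F count now 0)
Fire out after step 6
Initially T: 20, now '.': 29
Total burnt (originally-T cells now '.'): 19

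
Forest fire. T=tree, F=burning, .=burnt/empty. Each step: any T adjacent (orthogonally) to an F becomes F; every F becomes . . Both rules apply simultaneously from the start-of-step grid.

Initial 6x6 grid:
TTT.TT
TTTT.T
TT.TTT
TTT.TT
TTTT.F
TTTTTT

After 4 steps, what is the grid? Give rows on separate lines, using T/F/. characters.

Step 1: 2 trees catch fire, 1 burn out
  TTT.TT
  TTTT.T
  TT.TTT
  TTT.TF
  TTTT..
  TTTTTF
Step 2: 3 trees catch fire, 2 burn out
  TTT.TT
  TTTT.T
  TT.TTF
  TTT.F.
  TTTT..
  TTTTF.
Step 3: 3 trees catch fire, 3 burn out
  TTT.TT
  TTTT.F
  TT.TF.
  TTT...
  TTTT..
  TTTF..
Step 4: 4 trees catch fire, 3 burn out
  TTT.TF
  TTTT..
  TT.F..
  TTT...
  TTTF..
  TTF...

TTT.TF
TTTT..
TT.F..
TTT...
TTTF..
TTF...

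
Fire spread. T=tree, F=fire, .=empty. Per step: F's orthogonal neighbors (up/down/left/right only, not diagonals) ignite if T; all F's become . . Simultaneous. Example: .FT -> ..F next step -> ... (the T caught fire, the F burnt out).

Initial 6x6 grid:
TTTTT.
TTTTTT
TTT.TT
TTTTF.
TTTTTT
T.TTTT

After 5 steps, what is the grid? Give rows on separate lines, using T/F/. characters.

Step 1: 3 trees catch fire, 1 burn out
  TTTTT.
  TTTTTT
  TTT.FT
  TTTF..
  TTTTFT
  T.TTTT
Step 2: 6 trees catch fire, 3 burn out
  TTTTT.
  TTTTFT
  TTT..F
  TTF...
  TTTF.F
  T.TTFT
Step 3: 8 trees catch fire, 6 burn out
  TTTTF.
  TTTF.F
  TTF...
  TF....
  TTF...
  T.TF.F
Step 4: 6 trees catch fire, 8 burn out
  TTTF..
  TTF...
  TF....
  F.....
  TF....
  T.F...
Step 5: 4 trees catch fire, 6 burn out
  TTF...
  TF....
  F.....
  ......
  F.....
  T.....

TTF...
TF....
F.....
......
F.....
T.....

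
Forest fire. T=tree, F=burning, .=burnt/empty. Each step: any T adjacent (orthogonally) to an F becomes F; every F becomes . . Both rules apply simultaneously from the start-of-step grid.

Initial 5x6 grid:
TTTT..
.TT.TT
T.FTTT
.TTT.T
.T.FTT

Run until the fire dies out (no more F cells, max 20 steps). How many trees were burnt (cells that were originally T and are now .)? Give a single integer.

Step 1: +5 fires, +2 burnt (F count now 5)
Step 2: +5 fires, +5 burnt (F count now 5)
Step 3: +6 fires, +5 burnt (F count now 6)
Step 4: +2 fires, +6 burnt (F count now 2)
Step 5: +0 fires, +2 burnt (F count now 0)
Fire out after step 5
Initially T: 19, now '.': 29
Total burnt (originally-T cells now '.'): 18

Answer: 18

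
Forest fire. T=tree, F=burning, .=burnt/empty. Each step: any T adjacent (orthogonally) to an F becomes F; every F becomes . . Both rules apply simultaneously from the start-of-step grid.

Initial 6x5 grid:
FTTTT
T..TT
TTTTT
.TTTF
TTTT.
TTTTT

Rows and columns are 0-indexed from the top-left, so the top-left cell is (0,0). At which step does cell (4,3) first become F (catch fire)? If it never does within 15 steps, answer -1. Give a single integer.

Step 1: cell (4,3)='T' (+4 fires, +2 burnt)
Step 2: cell (4,3)='F' (+6 fires, +4 burnt)
  -> target ignites at step 2
Step 3: cell (4,3)='.' (+8 fires, +6 burnt)
Step 4: cell (4,3)='.' (+3 fires, +8 burnt)
Step 5: cell (4,3)='.' (+2 fires, +3 burnt)
Step 6: cell (4,3)='.' (+1 fires, +2 burnt)
Step 7: cell (4,3)='.' (+0 fires, +1 burnt)
  fire out at step 7

2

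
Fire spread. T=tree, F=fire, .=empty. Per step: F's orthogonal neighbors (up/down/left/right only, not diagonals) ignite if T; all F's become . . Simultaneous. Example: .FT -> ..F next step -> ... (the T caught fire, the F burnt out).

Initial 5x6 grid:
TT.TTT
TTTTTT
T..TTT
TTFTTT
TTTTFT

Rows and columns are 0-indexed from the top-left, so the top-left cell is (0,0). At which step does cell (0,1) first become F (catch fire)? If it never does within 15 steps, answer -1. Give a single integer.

Step 1: cell (0,1)='T' (+6 fires, +2 burnt)
Step 2: cell (0,1)='T' (+5 fires, +6 burnt)
Step 3: cell (0,1)='T' (+5 fires, +5 burnt)
Step 4: cell (0,1)='T' (+5 fires, +5 burnt)
Step 5: cell (0,1)='T' (+3 fires, +5 burnt)
Step 6: cell (0,1)='F' (+1 fires, +3 burnt)
  -> target ignites at step 6
Step 7: cell (0,1)='.' (+0 fires, +1 burnt)
  fire out at step 7

6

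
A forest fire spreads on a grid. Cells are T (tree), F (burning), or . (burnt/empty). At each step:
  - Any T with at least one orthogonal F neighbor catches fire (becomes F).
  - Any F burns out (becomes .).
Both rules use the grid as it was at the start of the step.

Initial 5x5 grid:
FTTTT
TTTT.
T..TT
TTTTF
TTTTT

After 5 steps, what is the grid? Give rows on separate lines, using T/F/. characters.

Step 1: 5 trees catch fire, 2 burn out
  .FTTT
  FTTT.
  T..TF
  TTTF.
  TTTTF
Step 2: 6 trees catch fire, 5 burn out
  ..FTT
  .FTT.
  F..F.
  TTF..
  TTTF.
Step 3: 6 trees catch fire, 6 burn out
  ...FT
  ..FF.
  .....
  FF...
  TTF..
Step 4: 3 trees catch fire, 6 burn out
  ....F
  .....
  .....
  .....
  FF...
Step 5: 0 trees catch fire, 3 burn out
  .....
  .....
  .....
  .....
  .....

.....
.....
.....
.....
.....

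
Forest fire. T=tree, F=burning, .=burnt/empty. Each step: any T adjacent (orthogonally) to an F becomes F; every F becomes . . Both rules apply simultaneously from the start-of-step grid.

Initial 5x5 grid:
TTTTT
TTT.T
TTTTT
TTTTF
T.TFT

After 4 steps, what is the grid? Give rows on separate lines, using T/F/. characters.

Step 1: 4 trees catch fire, 2 burn out
  TTTTT
  TTT.T
  TTTTF
  TTTF.
  T.F.F
Step 2: 3 trees catch fire, 4 burn out
  TTTTT
  TTT.F
  TTTF.
  TTF..
  T....
Step 3: 3 trees catch fire, 3 burn out
  TTTTF
  TTT..
  TTF..
  TF...
  T....
Step 4: 4 trees catch fire, 3 burn out
  TTTF.
  TTF..
  TF...
  F....
  T....

TTTF.
TTF..
TF...
F....
T....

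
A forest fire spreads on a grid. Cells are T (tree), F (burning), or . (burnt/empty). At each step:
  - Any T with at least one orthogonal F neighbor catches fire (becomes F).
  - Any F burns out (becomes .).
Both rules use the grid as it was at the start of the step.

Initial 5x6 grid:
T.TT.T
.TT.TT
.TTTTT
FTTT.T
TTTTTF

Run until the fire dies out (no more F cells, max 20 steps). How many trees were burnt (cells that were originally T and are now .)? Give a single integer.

Answer: 21

Derivation:
Step 1: +4 fires, +2 burnt (F count now 4)
Step 2: +5 fires, +4 burnt (F count now 5)
Step 3: +6 fires, +5 burnt (F count now 6)
Step 4: +4 fires, +6 burnt (F count now 4)
Step 5: +1 fires, +4 burnt (F count now 1)
Step 6: +1 fires, +1 burnt (F count now 1)
Step 7: +0 fires, +1 burnt (F count now 0)
Fire out after step 7
Initially T: 22, now '.': 29
Total burnt (originally-T cells now '.'): 21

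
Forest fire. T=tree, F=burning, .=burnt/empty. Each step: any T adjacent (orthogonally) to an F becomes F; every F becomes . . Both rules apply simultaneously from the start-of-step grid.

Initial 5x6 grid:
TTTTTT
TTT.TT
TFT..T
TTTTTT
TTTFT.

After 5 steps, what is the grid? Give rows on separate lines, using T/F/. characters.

Step 1: 7 trees catch fire, 2 burn out
  TTTTTT
  TFT.TT
  F.F..T
  TFTFTT
  TTF.F.
Step 2: 7 trees catch fire, 7 burn out
  TFTTTT
  F.F.TT
  .....T
  F.F.FT
  TF....
Step 3: 4 trees catch fire, 7 burn out
  F.FTTT
  ....TT
  .....T
  .....F
  F.....
Step 4: 2 trees catch fire, 4 burn out
  ...FTT
  ....TT
  .....F
  ......
  ......
Step 5: 2 trees catch fire, 2 burn out
  ....FT
  ....TF
  ......
  ......
  ......

....FT
....TF
......
......
......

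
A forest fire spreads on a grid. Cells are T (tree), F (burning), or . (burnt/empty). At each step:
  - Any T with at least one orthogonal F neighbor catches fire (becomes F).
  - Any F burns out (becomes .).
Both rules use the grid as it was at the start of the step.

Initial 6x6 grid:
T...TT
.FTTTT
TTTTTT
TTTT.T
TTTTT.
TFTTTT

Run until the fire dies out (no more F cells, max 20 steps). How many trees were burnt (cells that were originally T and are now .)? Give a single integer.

Step 1: +5 fires, +2 burnt (F count now 5)
Step 2: +7 fires, +5 burnt (F count now 7)
Step 3: +6 fires, +7 burnt (F count now 6)
Step 4: +6 fires, +6 burnt (F count now 6)
Step 5: +2 fires, +6 burnt (F count now 2)
Step 6: +1 fires, +2 burnt (F count now 1)
Step 7: +0 fires, +1 burnt (F count now 0)
Fire out after step 7
Initially T: 28, now '.': 35
Total burnt (originally-T cells now '.'): 27

Answer: 27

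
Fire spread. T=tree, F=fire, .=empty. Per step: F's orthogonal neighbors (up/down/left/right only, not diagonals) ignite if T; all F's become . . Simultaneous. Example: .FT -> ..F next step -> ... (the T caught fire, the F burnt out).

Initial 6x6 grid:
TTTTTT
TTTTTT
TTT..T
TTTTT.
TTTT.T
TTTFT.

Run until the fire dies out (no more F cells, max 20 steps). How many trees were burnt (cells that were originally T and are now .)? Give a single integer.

Step 1: +3 fires, +1 burnt (F count now 3)
Step 2: +3 fires, +3 burnt (F count now 3)
Step 3: +4 fires, +3 burnt (F count now 4)
Step 4: +3 fires, +4 burnt (F count now 3)
Step 5: +3 fires, +3 burnt (F count now 3)
Step 6: +4 fires, +3 burnt (F count now 4)
Step 7: +4 fires, +4 burnt (F count now 4)
Step 8: +3 fires, +4 burnt (F count now 3)
Step 9: +2 fires, +3 burnt (F count now 2)
Step 10: +0 fires, +2 burnt (F count now 0)
Fire out after step 10
Initially T: 30, now '.': 35
Total burnt (originally-T cells now '.'): 29

Answer: 29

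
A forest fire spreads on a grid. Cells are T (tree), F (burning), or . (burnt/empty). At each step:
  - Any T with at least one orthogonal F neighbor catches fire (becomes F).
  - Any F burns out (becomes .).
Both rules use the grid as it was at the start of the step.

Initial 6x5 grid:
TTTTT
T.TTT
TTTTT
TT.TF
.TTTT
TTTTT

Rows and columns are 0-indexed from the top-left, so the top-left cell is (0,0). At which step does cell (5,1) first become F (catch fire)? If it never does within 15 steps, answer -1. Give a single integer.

Step 1: cell (5,1)='T' (+3 fires, +1 burnt)
Step 2: cell (5,1)='T' (+4 fires, +3 burnt)
Step 3: cell (5,1)='T' (+5 fires, +4 burnt)
Step 4: cell (5,1)='T' (+5 fires, +5 burnt)
Step 5: cell (5,1)='F' (+4 fires, +5 burnt)
  -> target ignites at step 5
Step 6: cell (5,1)='.' (+4 fires, +4 burnt)
Step 7: cell (5,1)='.' (+1 fires, +4 burnt)
Step 8: cell (5,1)='.' (+0 fires, +1 burnt)
  fire out at step 8

5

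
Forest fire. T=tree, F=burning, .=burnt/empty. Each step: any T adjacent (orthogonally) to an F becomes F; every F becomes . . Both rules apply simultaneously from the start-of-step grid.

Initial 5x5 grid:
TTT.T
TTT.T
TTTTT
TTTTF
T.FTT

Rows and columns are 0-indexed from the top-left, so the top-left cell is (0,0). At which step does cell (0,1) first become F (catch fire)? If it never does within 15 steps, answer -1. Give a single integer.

Step 1: cell (0,1)='T' (+5 fires, +2 burnt)
Step 2: cell (0,1)='T' (+4 fires, +5 burnt)
Step 3: cell (0,1)='T' (+4 fires, +4 burnt)
Step 4: cell (0,1)='T' (+4 fires, +4 burnt)
Step 5: cell (0,1)='F' (+2 fires, +4 burnt)
  -> target ignites at step 5
Step 6: cell (0,1)='.' (+1 fires, +2 burnt)
Step 7: cell (0,1)='.' (+0 fires, +1 burnt)
  fire out at step 7

5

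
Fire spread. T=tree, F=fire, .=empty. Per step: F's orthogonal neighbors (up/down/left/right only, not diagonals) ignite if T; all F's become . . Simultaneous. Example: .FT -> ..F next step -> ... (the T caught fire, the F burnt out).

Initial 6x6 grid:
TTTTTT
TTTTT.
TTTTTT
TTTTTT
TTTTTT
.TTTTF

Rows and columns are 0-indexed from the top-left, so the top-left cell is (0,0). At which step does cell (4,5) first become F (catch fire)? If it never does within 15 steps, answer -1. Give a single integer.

Step 1: cell (4,5)='F' (+2 fires, +1 burnt)
  -> target ignites at step 1
Step 2: cell (4,5)='.' (+3 fires, +2 burnt)
Step 3: cell (4,5)='.' (+4 fires, +3 burnt)
Step 4: cell (4,5)='.' (+4 fires, +4 burnt)
Step 5: cell (4,5)='.' (+4 fires, +4 burnt)
Step 6: cell (4,5)='.' (+5 fires, +4 burnt)
Step 7: cell (4,5)='.' (+5 fires, +5 burnt)
Step 8: cell (4,5)='.' (+3 fires, +5 burnt)
Step 9: cell (4,5)='.' (+2 fires, +3 burnt)
Step 10: cell (4,5)='.' (+1 fires, +2 burnt)
Step 11: cell (4,5)='.' (+0 fires, +1 burnt)
  fire out at step 11

1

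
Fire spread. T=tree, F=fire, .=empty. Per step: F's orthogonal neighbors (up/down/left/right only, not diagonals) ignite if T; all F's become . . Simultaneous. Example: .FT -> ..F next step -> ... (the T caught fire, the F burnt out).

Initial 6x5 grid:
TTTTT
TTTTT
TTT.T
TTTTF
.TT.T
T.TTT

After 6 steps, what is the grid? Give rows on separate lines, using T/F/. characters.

Step 1: 3 trees catch fire, 1 burn out
  TTTTT
  TTTTT
  TTT.F
  TTTF.
  .TT.F
  T.TTT
Step 2: 3 trees catch fire, 3 burn out
  TTTTT
  TTTTF
  TTT..
  TTF..
  .TT..
  T.TTF
Step 3: 6 trees catch fire, 3 burn out
  TTTTF
  TTTF.
  TTF..
  TF...
  .TF..
  T.TF.
Step 4: 6 trees catch fire, 6 burn out
  TTTF.
  TTF..
  TF...
  F....
  .F...
  T.F..
Step 5: 3 trees catch fire, 6 burn out
  TTF..
  TF...
  F....
  .....
  .....
  T....
Step 6: 2 trees catch fire, 3 burn out
  TF...
  F....
  .....
  .....
  .....
  T....

TF...
F....
.....
.....
.....
T....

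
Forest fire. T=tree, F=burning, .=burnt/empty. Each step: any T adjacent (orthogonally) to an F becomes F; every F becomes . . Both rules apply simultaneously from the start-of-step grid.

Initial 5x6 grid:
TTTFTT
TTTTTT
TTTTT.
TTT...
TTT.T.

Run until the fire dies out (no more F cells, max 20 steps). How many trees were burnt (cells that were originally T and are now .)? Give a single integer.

Answer: 22

Derivation:
Step 1: +3 fires, +1 burnt (F count now 3)
Step 2: +5 fires, +3 burnt (F count now 5)
Step 3: +5 fires, +5 burnt (F count now 5)
Step 4: +3 fires, +5 burnt (F count now 3)
Step 5: +3 fires, +3 burnt (F count now 3)
Step 6: +2 fires, +3 burnt (F count now 2)
Step 7: +1 fires, +2 burnt (F count now 1)
Step 8: +0 fires, +1 burnt (F count now 0)
Fire out after step 8
Initially T: 23, now '.': 29
Total burnt (originally-T cells now '.'): 22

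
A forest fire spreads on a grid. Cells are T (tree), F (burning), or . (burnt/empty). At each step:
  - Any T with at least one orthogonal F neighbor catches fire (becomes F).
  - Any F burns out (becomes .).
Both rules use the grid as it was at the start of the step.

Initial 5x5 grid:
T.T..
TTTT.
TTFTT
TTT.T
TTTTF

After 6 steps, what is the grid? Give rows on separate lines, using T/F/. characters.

Step 1: 6 trees catch fire, 2 burn out
  T.T..
  TTFT.
  TF.FT
  TTF.F
  TTTF.
Step 2: 7 trees catch fire, 6 burn out
  T.F..
  TF.F.
  F...F
  TF...
  TTF..
Step 3: 3 trees catch fire, 7 burn out
  T....
  F....
  .....
  F....
  TF...
Step 4: 2 trees catch fire, 3 burn out
  F....
  .....
  .....
  .....
  F....
Step 5: 0 trees catch fire, 2 burn out
  .....
  .....
  .....
  .....
  .....
Step 6: 0 trees catch fire, 0 burn out
  .....
  .....
  .....
  .....
  .....

.....
.....
.....
.....
.....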